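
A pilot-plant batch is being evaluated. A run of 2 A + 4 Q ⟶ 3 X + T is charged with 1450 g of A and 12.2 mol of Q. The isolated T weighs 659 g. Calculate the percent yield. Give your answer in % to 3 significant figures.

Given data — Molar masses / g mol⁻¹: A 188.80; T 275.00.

78.6 %

n(A) = 1450 / 188.80 = 7.680 mol
n(Q) = 12.20 mol
n/ν for A = 7.680/2 = 3.840
n/ν for Q = 12.20/4 = 3.050
Smallest n/ν is Q → limiting reagent.
theoretical n(T) = (1/4) × 12.20 = 3.050 mol → 838.8 g
% yield = 659 / 838.8 × 100 = 78.56 %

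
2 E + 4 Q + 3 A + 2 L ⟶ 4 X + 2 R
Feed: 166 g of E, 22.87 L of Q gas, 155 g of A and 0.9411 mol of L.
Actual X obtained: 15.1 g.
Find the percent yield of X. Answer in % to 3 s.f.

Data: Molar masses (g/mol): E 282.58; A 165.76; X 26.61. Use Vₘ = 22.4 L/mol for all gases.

55.6 %

n(E) = 166.0 / 282.58 = 0.5874 mol
n(Q) = 22.87 / 22.4 = 1.021 mol
n(A) = 155.0 / 165.76 = 0.9351 mol
n(L) = 0.9411 mol
n/ν for E = 0.5874/2 = 0.2937
n/ν for Q = 1.021/4 = 0.2553
n/ν for A = 0.9351/3 = 0.3117
n/ν for L = 0.9411/2 = 0.4706
Smallest n/ν is Q → limiting reagent.
theoretical n(X) = (4/4) × 1.021 = 1.021 mol → 27.17 g
% yield = 15.1 / 27.17 × 100 = 55.58 %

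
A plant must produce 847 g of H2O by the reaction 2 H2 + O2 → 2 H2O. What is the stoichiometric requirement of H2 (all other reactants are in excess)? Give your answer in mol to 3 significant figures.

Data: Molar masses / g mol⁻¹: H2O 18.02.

n(H2O) = 847 / 18.02 = 47.00 mol
n(H2) = (2/2) × 47.00 = 47.00 mol

47.0 mol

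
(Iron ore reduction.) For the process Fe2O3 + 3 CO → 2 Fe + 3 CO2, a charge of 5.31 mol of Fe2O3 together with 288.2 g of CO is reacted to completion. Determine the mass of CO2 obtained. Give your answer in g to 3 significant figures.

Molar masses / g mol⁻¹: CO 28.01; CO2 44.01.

453 g

n(Fe2O3) = 5.310 mol
n(CO) = 288.2 / 28.01 = 10.29 mol
n/ν → Fe2O3: 5.310, CO: 3.430; CO is limiting.
n(CO2) = (3/3) × 10.29 = 10.29 mol
mass = 10.29 × 44.01 = 452.9 g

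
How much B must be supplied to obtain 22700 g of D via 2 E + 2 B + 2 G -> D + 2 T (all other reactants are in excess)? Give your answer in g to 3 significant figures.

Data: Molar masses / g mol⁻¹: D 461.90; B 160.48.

n(D) = 22700 / 461.90 = 49.14 mol
n(B) = (2/1) × 49.14 = 98.28 mol
mass = 98.28 × 160.48 = 15770 g

15800 g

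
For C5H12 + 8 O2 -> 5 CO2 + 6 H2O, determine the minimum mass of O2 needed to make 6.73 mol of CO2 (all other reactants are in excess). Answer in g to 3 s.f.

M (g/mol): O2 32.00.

n(CO2) = 6.730 mol
n(O2) = (8/5) × 6.730 = 10.77 mol
mass = 10.77 × 32.00 = 344.6 g

345 g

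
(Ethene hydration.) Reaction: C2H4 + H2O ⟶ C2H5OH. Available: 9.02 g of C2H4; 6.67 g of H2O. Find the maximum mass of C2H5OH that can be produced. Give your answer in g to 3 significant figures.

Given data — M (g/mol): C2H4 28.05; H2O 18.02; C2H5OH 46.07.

n(C2H4) = 9.020 / 28.05 = 0.3216 mol
n(H2O) = 6.670 / 18.02 = 0.3701 mol
n/ν for C2H4 = 0.3216/1 = 0.3216
n/ν for H2O = 0.3701/1 = 0.3701
Smallest n/ν is C2H4 → limiting reagent.
n(C2H5OH) = (1/1) × 0.3216 = 0.3216 mol
mass = 0.3216 × 46.07 = 14.82 g

14.8 g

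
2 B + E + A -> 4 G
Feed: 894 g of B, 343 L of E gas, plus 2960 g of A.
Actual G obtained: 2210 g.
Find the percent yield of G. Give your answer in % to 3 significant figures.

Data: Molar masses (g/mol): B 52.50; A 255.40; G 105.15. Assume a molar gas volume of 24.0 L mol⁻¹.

61.7 %

n(B) = 894.0 / 52.50 = 17.03 mol
n(E) = 343.0 / 24.0 = 14.29 mol
n(A) = 2960 / 255.40 = 11.59 mol
n/ν for B = 17.03/2 = 8.515
n/ν for E = 14.29/1 = 14.29
n/ν for A = 11.59/1 = 11.59
Smallest n/ν is B → limiting reagent.
theoretical n(G) = (4/2) × 17.03 = 34.06 mol → 3581 g
% yield = 2210 / 3581 × 100 = 61.71 %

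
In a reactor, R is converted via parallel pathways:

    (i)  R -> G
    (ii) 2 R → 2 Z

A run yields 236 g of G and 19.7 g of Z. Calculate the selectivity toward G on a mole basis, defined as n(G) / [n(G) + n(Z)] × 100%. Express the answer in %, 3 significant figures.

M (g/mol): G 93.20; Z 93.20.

92.3 %

n(G) = 236 / 93.20 = 2.532 mol
n(Z) = 19.7 / 93.20 = 0.2114 mol
selectivity = 2.532/(2.532+0.2114) × 100 = 92.29 %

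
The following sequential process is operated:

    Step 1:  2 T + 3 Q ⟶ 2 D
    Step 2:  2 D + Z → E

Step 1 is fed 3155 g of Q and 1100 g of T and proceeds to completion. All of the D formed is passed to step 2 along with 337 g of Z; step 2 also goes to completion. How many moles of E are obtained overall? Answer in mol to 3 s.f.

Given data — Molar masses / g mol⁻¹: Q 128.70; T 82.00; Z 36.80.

6.71 mol

Step 1:
n(Q) = 3155 / 128.70 = 24.51 mol
n(T) = 1100 / 82.00 = 13.41 mol
n/ν for Q = 24.51/3 = 8.170
n/ν for T = 13.41/2 = 6.705
Smallest n/ν is T → limiting reagent.
n(D) produced = (2/2) × 13.41 = 13.41 mol
Step 2:
n(D) available = 13.41 mol
n(Z) = 337.0 / 36.80 = 9.158 mol
n/ν for D = 13.41/2 = 6.705
n/ν for Z = 9.158/1 = 9.158
Smallest n/ν is D → limiting reagent.
n(E) = (1/2) × 13.41 = 6.705 mol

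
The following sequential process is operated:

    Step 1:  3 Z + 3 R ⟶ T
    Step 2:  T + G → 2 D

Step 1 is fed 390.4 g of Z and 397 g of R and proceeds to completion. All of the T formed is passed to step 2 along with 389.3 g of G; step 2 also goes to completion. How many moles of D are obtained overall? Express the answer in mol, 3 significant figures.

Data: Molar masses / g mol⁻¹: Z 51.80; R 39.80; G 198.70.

3.92 mol

Step 1:
n(Z) = 390.4 / 51.80 = 7.537 mol
n(R) = 397.0 / 39.80 = 9.975 mol
n/ν → Z: 2.512, R: 3.325; Z is limiting.
n(T) produced = (1/3) × 7.537 = 2.512 mol
Step 2:
n(T) available = 2.512 mol
n(G) = 389.3 / 198.70 = 1.959 mol
n/ν → T: 2.512, G: 1.959; G is limiting.
n(D) = (2/1) × 1.959 = 3.918 mol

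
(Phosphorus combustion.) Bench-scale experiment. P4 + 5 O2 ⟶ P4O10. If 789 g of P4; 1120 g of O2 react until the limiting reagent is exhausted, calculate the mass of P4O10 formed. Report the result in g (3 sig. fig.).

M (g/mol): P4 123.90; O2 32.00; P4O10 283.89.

n(P4) = 789.0 / 123.90 = 6.368 mol
n(O2) = 1120 / 32.00 = 35.00 mol
n/ν for P4 = 6.368/1 = 6.368
n/ν for O2 = 35.00/5 = 7.000
Smallest n/ν is P4 → limiting reagent.
n(P4O10) = (1/1) × 6.368 = 6.368 mol
mass = 6.368 × 283.89 = 1808 g

1810 g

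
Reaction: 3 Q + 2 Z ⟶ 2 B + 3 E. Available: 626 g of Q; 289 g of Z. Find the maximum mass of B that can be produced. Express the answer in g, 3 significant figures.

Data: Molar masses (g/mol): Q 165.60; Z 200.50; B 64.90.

n(Q) = 626.0 / 165.60 = 3.780 mol
n(Z) = 289.0 / 200.50 = 1.441 mol
n/ν for Q = 3.780/3 = 1.260
n/ν for Z = 1.441/2 = 0.7205
Smallest n/ν is Z → limiting reagent.
n(B) = (2/2) × 1.441 = 1.441 mol
mass = 1.441 × 64.90 = 93.52 g

93.5 g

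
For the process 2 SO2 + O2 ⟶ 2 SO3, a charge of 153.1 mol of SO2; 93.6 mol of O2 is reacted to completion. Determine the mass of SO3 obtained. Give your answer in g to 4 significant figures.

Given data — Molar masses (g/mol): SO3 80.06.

n(SO2) = 153.1 mol
n(O2) = 93.60 mol
n/ν for SO2 = 153.1/2 = 76.55
n/ν for O2 = 93.60/1 = 93.60
Smallest n/ν is SO2 → limiting reagent.
n(SO3) = (2/2) × 153.1 = 153.1 mol
mass = 153.1 × 80.06 = 12260 g

12260 g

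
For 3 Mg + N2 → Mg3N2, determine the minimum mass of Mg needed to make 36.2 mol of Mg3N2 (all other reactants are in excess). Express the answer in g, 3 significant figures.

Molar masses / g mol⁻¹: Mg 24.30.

n(Mg3N2) = 36.20 mol
n(Mg) = (3/1) × 36.20 = 108.6 mol
mass = 108.6 × 24.30 = 2639 g

2640 g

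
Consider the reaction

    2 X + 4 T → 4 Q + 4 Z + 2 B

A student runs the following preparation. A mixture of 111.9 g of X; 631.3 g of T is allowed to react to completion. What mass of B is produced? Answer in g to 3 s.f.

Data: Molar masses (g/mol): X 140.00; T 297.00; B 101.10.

80.8 g

n(X) = 111.9 / 140.00 = 0.7993 mol
n(T) = 631.3 / 297.00 = 2.126 mol
n/ν for X = 0.7993/2 = 0.3997
n/ν for T = 2.126/4 = 0.5315
Smallest n/ν is X → limiting reagent.
n(B) = (2/2) × 0.7993 = 0.7993 mol
mass = 0.7993 × 101.10 = 80.81 g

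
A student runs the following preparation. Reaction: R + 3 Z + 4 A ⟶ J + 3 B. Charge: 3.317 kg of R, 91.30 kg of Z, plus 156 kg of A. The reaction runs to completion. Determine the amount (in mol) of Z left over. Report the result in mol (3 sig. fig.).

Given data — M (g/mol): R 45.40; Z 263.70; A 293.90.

127 mol

n(R) = 3.317×1000 / 45.40 = 73.06 mol
n(Z) = 91.30×1000 / 263.70 = 346.2 mol
n(A) = 156.0×1000 / 293.90 = 530.8 mol
n/ν → R: 73.06, Z: 115.4, A: 132.7; R is limiting.
Z consumed = (3/1) × 73.06 = 219.2 mol
Z remaining = 346.2 − 219.2 = 127.0 mol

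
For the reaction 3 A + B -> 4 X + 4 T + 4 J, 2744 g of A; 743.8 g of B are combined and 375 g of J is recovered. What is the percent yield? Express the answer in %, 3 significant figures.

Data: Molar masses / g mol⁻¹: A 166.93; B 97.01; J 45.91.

37.3 %

n(A) = 2744 / 166.93 = 16.44 mol
n(B) = 743.8 / 97.01 = 7.667 mol
n/ν for A = 16.44/3 = 5.480
n/ν for B = 7.667/1 = 7.667
Smallest n/ν is A → limiting reagent.
theoretical n(J) = (4/3) × 16.44 = 21.92 mol → 1006 g
% yield = 375 / 1006 × 100 = 37.28 %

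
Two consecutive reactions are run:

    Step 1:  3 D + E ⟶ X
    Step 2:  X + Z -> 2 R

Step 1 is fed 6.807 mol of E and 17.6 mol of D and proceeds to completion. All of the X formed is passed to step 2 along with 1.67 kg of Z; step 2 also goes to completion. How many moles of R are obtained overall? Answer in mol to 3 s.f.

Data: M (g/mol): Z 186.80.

Step 1:
n(E) = 6.807 mol
n(D) = 17.60 mol
n/ν for E = 6.807/1 = 6.807
n/ν for D = 17.60/3 = 5.867
Smallest n/ν is D → limiting reagent.
n(X) produced = (1/3) × 17.60 = 5.867 mol
Step 2:
n(X) available = 5.867 mol
n(Z) = 1.670×1000 / 186.80 = 8.940 mol
n/ν for X = 5.867/1 = 5.867
n/ν for Z = 8.940/1 = 8.940
Smallest n/ν is X → limiting reagent.
n(R) = (2/1) × 5.867 = 11.73 mol

11.7 mol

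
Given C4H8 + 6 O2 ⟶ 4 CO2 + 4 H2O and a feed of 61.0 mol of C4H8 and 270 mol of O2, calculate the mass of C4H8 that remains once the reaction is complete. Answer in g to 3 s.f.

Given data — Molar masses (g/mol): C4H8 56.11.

n(C4H8) = 61.00 mol
n(O2) = 270.0 mol
n/ν for C4H8 = 61.00/1 = 61.00
n/ν for O2 = 270.0/6 = 45.00
Smallest n/ν is O2 → limiting reagent.
C4H8 consumed = (1/6) × 270.0 = 45.00 mol
C4H8 remaining = 61.00 − 45.00 = 16.00 mol
mass = 16.00 × 56.11 = 897.8 g

898 g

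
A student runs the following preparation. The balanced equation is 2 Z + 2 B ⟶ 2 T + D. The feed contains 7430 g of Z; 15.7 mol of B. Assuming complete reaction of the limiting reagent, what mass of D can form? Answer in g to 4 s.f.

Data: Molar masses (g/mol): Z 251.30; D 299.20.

2349 g

n(Z) = 7430 / 251.30 = 29.57 mol
n(B) = 15.70 mol
n/ν for Z = 29.57/2 = 14.79
n/ν for B = 15.70/2 = 7.850
Smallest n/ν is B → limiting reagent.
n(D) = (1/2) × 15.70 = 7.850 mol
mass = 7.850 × 299.20 = 2349 g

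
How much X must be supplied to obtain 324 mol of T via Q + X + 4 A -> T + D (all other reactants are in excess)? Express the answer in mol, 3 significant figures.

324 mol

n(T) = 324.0 mol
n(X) = (1/1) × 324.0 = 324.0 mol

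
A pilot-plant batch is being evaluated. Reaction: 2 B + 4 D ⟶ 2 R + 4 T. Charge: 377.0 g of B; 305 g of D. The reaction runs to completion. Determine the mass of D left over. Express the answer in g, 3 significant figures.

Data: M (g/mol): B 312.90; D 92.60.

81.9 g

n(B) = 377.0 / 312.90 = 1.205 mol
n(D) = 305.0 / 92.60 = 3.294 mol
n/ν for B = 1.205/2 = 0.6025
n/ν for D = 3.294/4 = 0.8235
Smallest n/ν is B → limiting reagent.
D consumed = (4/2) × 1.205 = 2.410 mol
D remaining = 3.294 − 2.410 = 0.8840 mol
mass = 0.8840 × 92.60 = 81.86 g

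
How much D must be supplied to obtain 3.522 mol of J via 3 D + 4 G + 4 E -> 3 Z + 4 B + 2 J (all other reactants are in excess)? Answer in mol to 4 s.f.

5.283 mol

n(J) = 3.522 mol
n(D) = (3/2) × 3.522 = 5.283 mol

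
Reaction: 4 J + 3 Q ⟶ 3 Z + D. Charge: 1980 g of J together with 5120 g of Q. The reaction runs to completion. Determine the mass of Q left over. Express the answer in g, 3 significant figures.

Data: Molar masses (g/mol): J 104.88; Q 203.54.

n(J) = 1980 / 104.88 = 18.88 mol
n(Q) = 5120 / 203.54 = 25.15 mol
n/ν → J: 4.720, Q: 8.383; J is limiting.
Q consumed = (3/4) × 18.88 = 14.16 mol
Q remaining = 25.15 − 14.16 = 10.99 mol
mass = 10.99 × 203.54 = 2237 g

2240 g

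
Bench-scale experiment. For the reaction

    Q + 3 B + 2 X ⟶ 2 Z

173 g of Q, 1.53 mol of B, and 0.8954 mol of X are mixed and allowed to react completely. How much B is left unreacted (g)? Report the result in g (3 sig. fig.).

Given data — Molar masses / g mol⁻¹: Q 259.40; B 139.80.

26.1 g

n(Q) = 173.0 / 259.40 = 0.6669 mol
n(B) = 1.530 mol
n(X) = 0.8954 mol
n/ν for Q = 0.6669/1 = 0.6669
n/ν for B = 1.530/3 = 0.5100
n/ν for X = 0.8954/2 = 0.4477
Smallest n/ν is X → limiting reagent.
B consumed = (3/2) × 0.8954 = 1.343 mol
B remaining = 1.530 − 1.343 = 0.1870 mol
mass = 0.1870 × 139.80 = 26.14 g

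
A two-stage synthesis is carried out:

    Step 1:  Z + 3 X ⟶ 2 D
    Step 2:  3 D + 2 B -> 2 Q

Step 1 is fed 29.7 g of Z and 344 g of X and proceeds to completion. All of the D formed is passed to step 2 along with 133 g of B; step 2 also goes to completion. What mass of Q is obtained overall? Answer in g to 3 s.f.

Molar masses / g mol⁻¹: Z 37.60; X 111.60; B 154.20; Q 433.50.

374 g

Step 1:
n(Z) = 29.70 / 37.60 = 0.7899 mol
n(X) = 344.0 / 111.60 = 3.082 mol
n/ν for Z = 0.7899/1 = 0.7899
n/ν for X = 3.082/3 = 1.027
Smallest n/ν is Z → limiting reagent.
n(D) produced = (2/1) × 0.7899 = 1.580 mol
Step 2:
n(D) available = 1.580 mol
n(B) = 133.0 / 154.20 = 0.8625 mol
n/ν for D = 1.580/3 = 0.5267
n/ν for B = 0.8625/2 = 0.4313
Smallest n/ν is B → limiting reagent.
n(Q) = (2/2) × 0.8625 = 0.8625 mol
mass = 0.8625 × 433.50 = 373.9 g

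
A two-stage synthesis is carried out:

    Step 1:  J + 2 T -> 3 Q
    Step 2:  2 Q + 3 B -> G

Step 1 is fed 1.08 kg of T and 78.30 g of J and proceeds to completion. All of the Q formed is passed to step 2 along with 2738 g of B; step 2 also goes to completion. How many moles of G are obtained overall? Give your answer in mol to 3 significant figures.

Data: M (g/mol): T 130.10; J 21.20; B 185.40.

4.92 mol

Step 1:
n(T) = 1.080×1000 / 130.10 = 8.301 mol
n(J) = 78.30 / 21.20 = 3.693 mol
n/ν for T = 8.301/2 = 4.151
n/ν for J = 3.693/1 = 3.693
Smallest n/ν is J → limiting reagent.
n(Q) produced = (3/1) × 3.693 = 11.08 mol
Step 2:
n(Q) available = 11.08 mol
n(B) = 2738 / 185.40 = 14.77 mol
n/ν for Q = 11.08/2 = 5.540
n/ν for B = 14.77/3 = 4.923
Smallest n/ν is B → limiting reagent.
n(G) = (1/3) × 14.77 = 4.923 mol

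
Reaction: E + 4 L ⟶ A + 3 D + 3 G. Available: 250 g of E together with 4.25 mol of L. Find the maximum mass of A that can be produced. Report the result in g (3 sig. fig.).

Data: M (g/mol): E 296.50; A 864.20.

n(E) = 250.0 / 296.50 = 0.8432 mol
n(L) = 4.250 mol
n/ν for E = 0.8432/1 = 0.8432
n/ν for L = 4.250/4 = 1.063
Smallest n/ν is E → limiting reagent.
n(A) = (1/1) × 0.8432 = 0.8432 mol
mass = 0.8432 × 864.20 = 728.7 g

729 g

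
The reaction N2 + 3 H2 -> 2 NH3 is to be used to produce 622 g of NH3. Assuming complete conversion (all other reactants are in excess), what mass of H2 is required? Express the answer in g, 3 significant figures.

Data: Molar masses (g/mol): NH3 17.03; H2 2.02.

111 g

n(NH3) = 622 / 17.03 = 36.52 mol
n(H2) = (3/2) × 36.52 = 54.78 mol
mass = 54.78 × 2.02 = 110.7 g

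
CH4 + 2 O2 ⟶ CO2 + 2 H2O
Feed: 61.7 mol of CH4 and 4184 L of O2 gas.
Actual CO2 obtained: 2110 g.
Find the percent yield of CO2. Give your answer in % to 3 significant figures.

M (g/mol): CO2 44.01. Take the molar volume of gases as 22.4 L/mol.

77.7 %

n(CH4) = 61.70 mol
n(O2) = 4184 / 22.4 = 186.8 mol
n/ν for CH4 = 61.70/1 = 61.70
n/ν for O2 = 186.8/2 = 93.40
Smallest n/ν is CH4 → limiting reagent.
theoretical n(CO2) = (1/1) × 61.70 = 61.70 mol → 2715 g
% yield = 2110 / 2715 × 100 = 77.72 %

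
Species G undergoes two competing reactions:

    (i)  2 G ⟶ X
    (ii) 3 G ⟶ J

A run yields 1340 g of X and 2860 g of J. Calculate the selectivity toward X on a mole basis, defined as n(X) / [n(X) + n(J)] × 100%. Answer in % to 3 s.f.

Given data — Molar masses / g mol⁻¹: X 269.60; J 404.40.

n(X) = 1340 / 269.60 = 4.970 mol
n(J) = 2860 / 404.40 = 7.072 mol
selectivity = 4.970/(4.970+7.072) × 100 = 41.27 %

41.3 %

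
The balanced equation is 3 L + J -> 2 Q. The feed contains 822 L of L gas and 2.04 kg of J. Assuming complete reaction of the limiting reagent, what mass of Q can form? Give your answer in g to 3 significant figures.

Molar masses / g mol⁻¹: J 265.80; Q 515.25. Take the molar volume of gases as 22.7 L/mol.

n(L) = 822.0 / 22.7 = 36.21 mol
n(J) = 2.040×1000 / 265.80 = 7.675 mol
n/ν for L = 36.21/3 = 12.07
n/ν for J = 7.675/1 = 7.675
Smallest n/ν is J → limiting reagent.
n(Q) = (2/1) × 7.675 = 15.35 mol
mass = 15.35 × 515.25 = 7909 g

7910 g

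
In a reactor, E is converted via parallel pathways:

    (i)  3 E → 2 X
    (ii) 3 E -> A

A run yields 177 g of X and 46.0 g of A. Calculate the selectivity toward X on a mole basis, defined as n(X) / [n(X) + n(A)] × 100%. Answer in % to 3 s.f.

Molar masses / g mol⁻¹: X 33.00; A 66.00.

88.5 %

n(X) = 177 / 33.00 = 5.364 mol
n(A) = 46.0 / 66.00 = 0.6970 mol
selectivity = 5.364/(5.364+0.6970) × 100 = 88.50 %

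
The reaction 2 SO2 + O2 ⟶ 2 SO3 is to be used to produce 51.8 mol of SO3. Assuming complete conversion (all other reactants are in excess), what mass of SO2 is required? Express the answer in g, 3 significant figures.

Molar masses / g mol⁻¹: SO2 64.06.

3320 g

n(SO3) = 51.80 mol
n(SO2) = (2/2) × 51.80 = 51.80 mol
mass = 51.80 × 64.06 = 3318 g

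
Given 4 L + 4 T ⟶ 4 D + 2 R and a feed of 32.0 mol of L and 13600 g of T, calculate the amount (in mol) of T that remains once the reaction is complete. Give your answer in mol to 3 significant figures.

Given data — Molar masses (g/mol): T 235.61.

25.7 mol

n(L) = 32.00 mol
n(T) = 13600 / 235.61 = 57.72 mol
n/ν for L = 32.00/4 = 8.000
n/ν for T = 57.72/4 = 14.43
Smallest n/ν is L → limiting reagent.
T consumed = (4/4) × 32.00 = 32.00 mol
T remaining = 57.72 − 32.00 = 25.72 mol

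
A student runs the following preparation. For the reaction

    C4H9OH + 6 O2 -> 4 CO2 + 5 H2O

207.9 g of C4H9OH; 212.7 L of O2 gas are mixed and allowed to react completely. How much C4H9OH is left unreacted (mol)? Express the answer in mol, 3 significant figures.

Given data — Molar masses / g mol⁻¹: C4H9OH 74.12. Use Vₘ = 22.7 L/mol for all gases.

n(C4H9OH) = 207.9 / 74.12 = 2.805 mol
n(O2) = 212.7 / 22.7 = 9.370 mol
n/ν for C4H9OH = 2.805/1 = 2.805
n/ν for O2 = 9.370/6 = 1.562
Smallest n/ν is O2 → limiting reagent.
C4H9OH consumed = (1/6) × 9.370 = 1.562 mol
C4H9OH remaining = 2.805 − 1.562 = 1.243 mol

1.24 mol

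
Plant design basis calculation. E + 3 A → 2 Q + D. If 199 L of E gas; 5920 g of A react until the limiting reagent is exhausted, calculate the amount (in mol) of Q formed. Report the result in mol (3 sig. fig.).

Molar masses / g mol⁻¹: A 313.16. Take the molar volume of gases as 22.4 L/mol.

n(E) = 199.0 / 22.4 = 8.884 mol
n(A) = 5920 / 313.16 = 18.90 mol
n/ν for E = 8.884/1 = 8.884
n/ν for A = 18.90/3 = 6.300
Smallest n/ν is A → limiting reagent.
n(Q) = (2/3) × 18.90 = 12.60 mol

12.6 mol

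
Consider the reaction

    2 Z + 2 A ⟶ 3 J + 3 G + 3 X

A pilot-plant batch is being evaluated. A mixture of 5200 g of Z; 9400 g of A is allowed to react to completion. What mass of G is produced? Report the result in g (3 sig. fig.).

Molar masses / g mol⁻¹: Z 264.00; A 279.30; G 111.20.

n(Z) = 5200 / 264.00 = 19.70 mol
n(A) = 9400 / 279.30 = 33.66 mol
n/ν for Z = 19.70/2 = 9.850
n/ν for A = 33.66/2 = 16.83
Smallest n/ν is Z → limiting reagent.
n(G) = (3/2) × 19.70 = 29.55 mol
mass = 29.55 × 111.20 = 3286 g

3290 g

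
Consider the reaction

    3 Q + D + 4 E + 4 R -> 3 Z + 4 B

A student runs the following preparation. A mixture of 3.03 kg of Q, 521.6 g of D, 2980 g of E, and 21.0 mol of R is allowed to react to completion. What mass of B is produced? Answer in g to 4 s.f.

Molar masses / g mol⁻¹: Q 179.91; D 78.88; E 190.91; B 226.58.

3537 g

n(Q) = 3.030×1000 / 179.91 = 16.84 mol
n(D) = 521.6 / 78.88 = 6.613 mol
n(E) = 2980 / 190.91 = 15.61 mol
n(R) = 21.00 mol
n/ν for Q = 16.84/3 = 5.613
n/ν for D = 6.613/1 = 6.613
n/ν for E = 15.61/4 = 3.903
n/ν for R = 21.00/4 = 5.250
Smallest n/ν is E → limiting reagent.
n(B) = (4/4) × 15.61 = 15.61 mol
mass = 15.61 × 226.58 = 3537 g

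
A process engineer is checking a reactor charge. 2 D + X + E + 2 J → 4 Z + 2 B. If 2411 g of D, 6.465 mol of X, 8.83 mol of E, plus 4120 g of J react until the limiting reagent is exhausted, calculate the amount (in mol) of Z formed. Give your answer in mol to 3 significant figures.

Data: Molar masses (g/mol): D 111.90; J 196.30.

n(D) = 2411 / 111.90 = 21.55 mol
n(X) = 6.465 mol
n(E) = 8.830 mol
n(J) = 4120 / 196.30 = 20.99 mol
n/ν → D: 10.78, X: 6.465, E: 8.830, J: 10.50; X is limiting.
n(Z) = (4/1) × 6.465 = 25.86 mol

25.9 mol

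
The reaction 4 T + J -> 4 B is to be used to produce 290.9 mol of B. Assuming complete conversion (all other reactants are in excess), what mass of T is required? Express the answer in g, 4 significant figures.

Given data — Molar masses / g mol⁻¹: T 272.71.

n(B) = 290.9 mol
n(T) = (4/4) × 290.9 = 290.9 mol
mass = 290.9 × 272.71 = 79330 g

79330 g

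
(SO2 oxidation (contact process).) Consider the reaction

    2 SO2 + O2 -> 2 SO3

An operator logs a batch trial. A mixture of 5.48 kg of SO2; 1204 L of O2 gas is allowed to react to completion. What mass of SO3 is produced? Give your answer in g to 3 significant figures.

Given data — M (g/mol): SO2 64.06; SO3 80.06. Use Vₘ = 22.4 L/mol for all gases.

6850 g

n(SO2) = 5.480×1000 / 64.06 = 85.54 mol
n(O2) = 1204 / 22.4 = 53.75 mol
n/ν → SO2: 42.77, O2: 53.75; SO2 is limiting.
n(SO3) = (2/2) × 85.54 = 85.54 mol
mass = 85.54 × 80.06 = 6848 g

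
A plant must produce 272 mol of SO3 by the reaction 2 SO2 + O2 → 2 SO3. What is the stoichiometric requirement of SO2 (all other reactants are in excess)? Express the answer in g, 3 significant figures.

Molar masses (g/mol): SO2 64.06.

17400 g

n(SO3) = 272.0 mol
n(SO2) = (2/2) × 272.0 = 272.0 mol
mass = 272.0 × 64.06 = 17420 g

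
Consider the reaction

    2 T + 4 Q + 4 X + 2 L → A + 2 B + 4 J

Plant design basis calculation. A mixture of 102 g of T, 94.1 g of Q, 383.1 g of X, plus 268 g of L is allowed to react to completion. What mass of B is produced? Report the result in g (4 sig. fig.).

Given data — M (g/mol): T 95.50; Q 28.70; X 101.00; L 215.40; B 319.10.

n(T) = 102.0 / 95.50 = 1.068 mol
n(Q) = 94.10 / 28.70 = 3.279 mol
n(X) = 383.1 / 101.00 = 3.793 mol
n(L) = 268.0 / 215.40 = 1.244 mol
n/ν for T = 1.068/2 = 0.5340
n/ν for Q = 3.279/4 = 0.8198
n/ν for X = 3.793/4 = 0.9483
n/ν for L = 1.244/2 = 0.6220
Smallest n/ν is T → limiting reagent.
n(B) = (2/2) × 1.068 = 1.068 mol
mass = 1.068 × 319.10 = 340.8 g

340.8 g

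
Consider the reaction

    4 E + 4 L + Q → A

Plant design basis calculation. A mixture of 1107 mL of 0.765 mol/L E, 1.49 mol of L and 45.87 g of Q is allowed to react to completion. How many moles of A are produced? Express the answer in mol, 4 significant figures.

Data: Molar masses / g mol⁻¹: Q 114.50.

n(E) = 0.765 × 1107/1000 = 0.8469 mol
n(L) = 1.490 mol
n(Q) = 45.87 / 114.50 = 0.4006 mol
n/ν → E: 0.2117, L: 0.3725, Q: 0.4006; E is limiting.
n(A) = (1/4) × 0.8469 = 0.2117 mol

0.2117 mol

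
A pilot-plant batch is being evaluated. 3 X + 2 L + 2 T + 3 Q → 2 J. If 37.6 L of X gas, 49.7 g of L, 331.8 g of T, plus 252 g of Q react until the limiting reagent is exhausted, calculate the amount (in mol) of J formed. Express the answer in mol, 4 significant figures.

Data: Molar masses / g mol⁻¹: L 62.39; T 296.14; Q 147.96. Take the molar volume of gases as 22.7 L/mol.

0.7966 mol

n(X) = 37.60 / 22.7 = 1.656 mol
n(L) = 49.70 / 62.39 = 0.7966 mol
n(T) = 331.8 / 296.14 = 1.120 mol
n(Q) = 252.0 / 147.96 = 1.703 mol
n/ν for X = 1.656/3 = 0.5520
n/ν for L = 0.7966/2 = 0.3983
n/ν for T = 1.120/2 = 0.5600
n/ν for Q = 1.703/3 = 0.5677
Smallest n/ν is L → limiting reagent.
n(J) = (2/2) × 0.7966 = 0.7966 mol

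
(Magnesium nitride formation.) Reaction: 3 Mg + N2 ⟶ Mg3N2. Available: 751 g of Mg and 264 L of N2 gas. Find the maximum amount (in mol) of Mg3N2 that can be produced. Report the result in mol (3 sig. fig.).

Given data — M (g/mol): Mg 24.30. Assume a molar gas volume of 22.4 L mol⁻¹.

n(Mg) = 751.0 / 24.30 = 30.91 mol
n(N2) = 264.0 / 22.4 = 11.79 mol
n/ν for Mg = 30.91/3 = 10.30
n/ν for N2 = 11.79/1 = 11.79
Smallest n/ν is Mg → limiting reagent.
n(Mg3N2) = (1/3) × 30.91 = 10.30 mol

10.3 mol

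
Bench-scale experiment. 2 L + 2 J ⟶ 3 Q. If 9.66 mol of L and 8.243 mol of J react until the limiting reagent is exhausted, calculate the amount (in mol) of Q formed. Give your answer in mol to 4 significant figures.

12.36 mol

n(L) = 9.660 mol
n(J) = 8.243 mol
n/ν for L = 9.660/2 = 4.830
n/ν for J = 8.243/2 = 4.122
Smallest n/ν is J → limiting reagent.
n(Q) = (3/2) × 8.243 = 12.36 mol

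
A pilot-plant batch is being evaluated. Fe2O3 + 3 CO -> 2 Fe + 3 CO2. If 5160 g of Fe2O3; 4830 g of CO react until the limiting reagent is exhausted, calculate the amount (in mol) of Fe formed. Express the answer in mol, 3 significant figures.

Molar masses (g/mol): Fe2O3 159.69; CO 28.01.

64.6 mol

n(Fe2O3) = 5160 / 159.69 = 32.31 mol
n(CO) = 4830 / 28.01 = 172.4 mol
n/ν for Fe2O3 = 32.31/1 = 32.31
n/ν for CO = 172.4/3 = 57.47
Smallest n/ν is Fe2O3 → limiting reagent.
n(Fe) = (2/1) × 32.31 = 64.62 mol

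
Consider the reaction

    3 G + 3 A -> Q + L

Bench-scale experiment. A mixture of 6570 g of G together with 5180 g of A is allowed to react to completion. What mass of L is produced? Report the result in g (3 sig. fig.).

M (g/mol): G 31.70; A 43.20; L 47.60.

1900 g

n(G) = 6570 / 31.70 = 207.3 mol
n(A) = 5180 / 43.20 = 119.9 mol
n/ν → G: 69.10, A: 39.97; A is limiting.
n(L) = (1/3) × 119.9 = 39.97 mol
mass = 39.97 × 47.60 = 1903 g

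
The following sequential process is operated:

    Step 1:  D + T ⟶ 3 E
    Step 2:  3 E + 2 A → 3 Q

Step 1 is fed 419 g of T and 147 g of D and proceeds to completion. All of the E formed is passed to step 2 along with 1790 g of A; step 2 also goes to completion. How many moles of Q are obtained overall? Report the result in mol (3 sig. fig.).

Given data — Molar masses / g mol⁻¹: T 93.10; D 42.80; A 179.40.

10.3 mol

Step 1:
n(T) = 419.0 / 93.10 = 4.501 mol
n(D) = 147.0 / 42.80 = 3.435 mol
n/ν for T = 4.501/1 = 4.501
n/ν for D = 3.435/1 = 3.435
Smallest n/ν is D → limiting reagent.
n(E) produced = (3/1) × 3.435 = 10.31 mol
Step 2:
n(E) available = 10.31 mol
n(A) = 1790 / 179.40 = 9.978 mol
n/ν for E = 10.31/3 = 3.437
n/ν for A = 9.978/2 = 4.989
Smallest n/ν is E → limiting reagent.
n(Q) = (3/3) × 10.31 = 10.31 mol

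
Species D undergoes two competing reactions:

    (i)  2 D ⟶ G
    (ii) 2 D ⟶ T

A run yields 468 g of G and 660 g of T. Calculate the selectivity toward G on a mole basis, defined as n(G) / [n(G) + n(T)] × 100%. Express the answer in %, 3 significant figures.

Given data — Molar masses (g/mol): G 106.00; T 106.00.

n(G) = 468 / 106.00 = 4.415 mol
n(T) = 660 / 106.00 = 6.226 mol
selectivity = 4.415/(4.415+6.226) × 100 = 41.49 %

41.5 %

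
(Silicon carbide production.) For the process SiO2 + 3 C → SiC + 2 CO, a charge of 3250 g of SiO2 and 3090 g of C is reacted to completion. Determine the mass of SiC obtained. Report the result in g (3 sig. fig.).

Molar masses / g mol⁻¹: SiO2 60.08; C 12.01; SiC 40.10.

2170 g

n(SiO2) = 3250 / 60.08 = 54.09 mol
n(C) = 3090 / 12.01 = 257.3 mol
n/ν → SiO2: 54.09, C: 85.77; SiO2 is limiting.
n(SiC) = (1/1) × 54.09 = 54.09 mol
mass = 54.09 × 40.10 = 2169 g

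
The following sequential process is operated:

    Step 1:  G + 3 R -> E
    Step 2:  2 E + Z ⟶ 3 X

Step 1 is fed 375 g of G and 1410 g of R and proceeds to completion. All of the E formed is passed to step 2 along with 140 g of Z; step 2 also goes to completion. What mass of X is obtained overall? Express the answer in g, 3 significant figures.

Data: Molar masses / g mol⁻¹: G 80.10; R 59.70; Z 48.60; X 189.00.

Step 1:
n(G) = 375.0 / 80.10 = 4.682 mol
n(R) = 1410 / 59.70 = 23.62 mol
n/ν for G = 4.682/1 = 4.682
n/ν for R = 23.62/3 = 7.873
Smallest n/ν is G → limiting reagent.
n(E) produced = (1/1) × 4.682 = 4.682 mol
Step 2:
n(E) available = 4.682 mol
n(Z) = 140.0 / 48.60 = 2.881 mol
n/ν for E = 4.682/2 = 2.341
n/ν for Z = 2.881/1 = 2.881
Smallest n/ν is E → limiting reagent.
n(X) = (3/2) × 4.682 = 7.023 mol
mass = 7.023 × 189.00 = 1327 g

1330 g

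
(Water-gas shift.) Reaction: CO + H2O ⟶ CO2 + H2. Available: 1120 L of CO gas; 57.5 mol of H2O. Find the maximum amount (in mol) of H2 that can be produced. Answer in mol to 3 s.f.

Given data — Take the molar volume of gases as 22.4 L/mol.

50.0 mol

n(CO) = 1120 / 22.4 = 50.00 mol
n(H2O) = 57.50 mol
n/ν for CO = 50.00/1 = 50.00
n/ν for H2O = 57.50/1 = 57.50
Smallest n/ν is CO → limiting reagent.
n(H2) = (1/1) × 50.00 = 50.00 mol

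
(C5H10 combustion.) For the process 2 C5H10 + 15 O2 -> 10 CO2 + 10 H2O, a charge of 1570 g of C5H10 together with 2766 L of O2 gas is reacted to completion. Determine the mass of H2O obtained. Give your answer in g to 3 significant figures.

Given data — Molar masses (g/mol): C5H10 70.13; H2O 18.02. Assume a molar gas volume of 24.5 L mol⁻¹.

n(C5H10) = 1570 / 70.13 = 22.39 mol
n(O2) = 2766 / 24.5 = 112.9 mol
n/ν for C5H10 = 22.39/2 = 11.20
n/ν for O2 = 112.9/15 = 7.527
Smallest n/ν is O2 → limiting reagent.
n(H2O) = (10/15) × 112.9 = 75.27 mol
mass = 75.27 × 18.02 = 1356 g

1360 g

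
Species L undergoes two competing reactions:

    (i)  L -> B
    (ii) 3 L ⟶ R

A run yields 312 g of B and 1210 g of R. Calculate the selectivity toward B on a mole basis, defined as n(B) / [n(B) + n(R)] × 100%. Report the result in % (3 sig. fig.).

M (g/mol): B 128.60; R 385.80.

43.6 %

n(B) = 312 / 128.60 = 2.426 mol
n(R) = 1210 / 385.80 = 3.136 mol
selectivity = 2.426/(2.426+3.136) × 100 = 43.62 %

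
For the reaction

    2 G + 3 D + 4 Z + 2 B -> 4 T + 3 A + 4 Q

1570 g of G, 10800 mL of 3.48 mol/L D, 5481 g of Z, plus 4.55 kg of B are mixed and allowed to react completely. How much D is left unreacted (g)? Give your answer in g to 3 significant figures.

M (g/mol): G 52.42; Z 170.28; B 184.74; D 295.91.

n(G) = 1570 / 52.42 = 29.95 mol
n(D) = 3.48 × 10800/1000 = 37.58 mol
n(Z) = 5481 / 170.28 = 32.19 mol
n(B) = 4.550×1000 / 184.74 = 24.63 mol
n/ν → G: 14.98, D: 12.53, Z: 8.048, B: 12.32; Z is limiting.
D consumed = (3/4) × 32.19 = 24.14 mol
D remaining = 37.58 − 24.14 = 13.44 mol
mass = 13.44 × 295.91 = 3977 g

3980 g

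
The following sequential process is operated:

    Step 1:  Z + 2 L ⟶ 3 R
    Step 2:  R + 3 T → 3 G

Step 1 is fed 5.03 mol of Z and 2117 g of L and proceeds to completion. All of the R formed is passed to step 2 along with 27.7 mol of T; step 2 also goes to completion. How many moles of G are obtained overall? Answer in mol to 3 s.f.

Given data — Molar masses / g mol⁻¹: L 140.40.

Step 1:
n(Z) = 5.030 mol
n(L) = 2117 / 140.40 = 15.08 mol
n/ν for Z = 5.030/1 = 5.030
n/ν for L = 15.08/2 = 7.540
Smallest n/ν is Z → limiting reagent.
n(R) produced = (3/1) × 5.030 = 15.09 mol
Step 2:
n(R) available = 15.09 mol
n(T) = 27.70 mol
n/ν for R = 15.09/1 = 15.09
n/ν for T = 27.70/3 = 9.233
Smallest n/ν is T → limiting reagent.
n(G) = (3/3) × 27.70 = 27.70 mol

27.7 mol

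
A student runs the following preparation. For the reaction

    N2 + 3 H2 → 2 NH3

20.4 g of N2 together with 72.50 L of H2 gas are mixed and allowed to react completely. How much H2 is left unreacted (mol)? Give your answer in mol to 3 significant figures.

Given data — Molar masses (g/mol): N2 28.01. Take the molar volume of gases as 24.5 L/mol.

n(N2) = 20.40 / 28.01 = 0.7283 mol
n(H2) = 72.50 / 24.5 = 2.959 mol
n/ν → N2: 0.7283, H2: 0.9863; N2 is limiting.
H2 consumed = (3/1) × 0.7283 = 2.185 mol
H2 remaining = 2.959 − 2.185 = 0.7740 mol

0.774 mol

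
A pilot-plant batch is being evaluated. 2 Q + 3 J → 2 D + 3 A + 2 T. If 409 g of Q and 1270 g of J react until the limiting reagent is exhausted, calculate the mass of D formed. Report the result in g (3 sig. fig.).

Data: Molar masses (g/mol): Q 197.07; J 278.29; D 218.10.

453 g

n(Q) = 409.0 / 197.07 = 2.075 mol
n(J) = 1270 / 278.29 = 4.564 mol
n/ν → Q: 1.038, J: 1.521; Q is limiting.
n(D) = (2/2) × 2.075 = 2.075 mol
mass = 2.075 × 218.10 = 452.6 g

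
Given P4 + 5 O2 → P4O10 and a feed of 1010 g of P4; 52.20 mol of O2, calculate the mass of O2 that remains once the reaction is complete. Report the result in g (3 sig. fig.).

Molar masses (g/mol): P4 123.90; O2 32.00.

n(P4) = 1010 / 123.90 = 8.152 mol
n(O2) = 52.20 mol
n/ν → P4: 8.152, O2: 10.44; P4 is limiting.
O2 consumed = (5/1) × 8.152 = 40.76 mol
O2 remaining = 52.20 − 40.76 = 11.44 mol
mass = 11.44 × 32.00 = 366.1 g

366 g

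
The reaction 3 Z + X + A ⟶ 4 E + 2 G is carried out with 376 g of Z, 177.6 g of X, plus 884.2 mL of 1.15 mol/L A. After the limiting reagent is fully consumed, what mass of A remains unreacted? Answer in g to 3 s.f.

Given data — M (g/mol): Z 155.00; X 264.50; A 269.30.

93.0 g

n(Z) = 376.0 / 155.00 = 2.426 mol
n(X) = 177.6 / 264.50 = 0.6715 mol
n(A) = 1.15 × 884.2/1000 = 1.017 mol
n/ν for Z = 2.426/3 = 0.8087
n/ν for X = 0.6715/1 = 0.6715
n/ν for A = 1.017/1 = 1.017
Smallest n/ν is X → limiting reagent.
A consumed = (1/1) × 0.6715 = 0.6715 mol
A remaining = 1.017 − 0.6715 = 0.3455 mol
mass = 0.3455 × 269.30 = 93.04 g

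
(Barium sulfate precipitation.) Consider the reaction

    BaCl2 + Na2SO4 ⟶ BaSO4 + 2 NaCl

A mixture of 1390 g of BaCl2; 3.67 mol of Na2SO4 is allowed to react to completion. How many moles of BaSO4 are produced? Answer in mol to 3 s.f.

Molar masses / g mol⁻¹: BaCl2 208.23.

n(BaCl2) = 1390 / 208.23 = 6.675 mol
n(Na2SO4) = 3.670 mol
n/ν for BaCl2 = 6.675/1 = 6.675
n/ν for Na2SO4 = 3.670/1 = 3.670
Smallest n/ν is Na2SO4 → limiting reagent.
n(BaSO4) = (1/1) × 3.670 = 3.670 mol

3.67 mol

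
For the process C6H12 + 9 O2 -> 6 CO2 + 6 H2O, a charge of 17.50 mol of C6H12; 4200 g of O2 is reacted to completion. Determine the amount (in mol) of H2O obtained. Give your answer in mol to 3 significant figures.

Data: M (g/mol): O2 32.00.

n(C6H12) = 17.50 mol
n(O2) = 4200 / 32.00 = 131.3 mol
n/ν → C6H12: 17.50, O2: 14.59; O2 is limiting.
n(H2O) = (6/9) × 131.3 = 87.53 mol

87.5 mol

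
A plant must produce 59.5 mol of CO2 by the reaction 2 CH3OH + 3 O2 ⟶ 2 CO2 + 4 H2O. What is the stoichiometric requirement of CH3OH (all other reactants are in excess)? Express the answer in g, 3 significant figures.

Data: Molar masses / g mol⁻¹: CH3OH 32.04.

1910 g

n(CO2) = 59.50 mol
n(CH3OH) = (2/2) × 59.50 = 59.50 mol
mass = 59.50 × 32.04 = 1906 g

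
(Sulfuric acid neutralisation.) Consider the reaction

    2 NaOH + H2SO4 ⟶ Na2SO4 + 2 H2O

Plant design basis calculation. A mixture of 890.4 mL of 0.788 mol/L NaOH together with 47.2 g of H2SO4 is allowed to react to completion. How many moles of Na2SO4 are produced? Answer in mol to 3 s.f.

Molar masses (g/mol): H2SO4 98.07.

0.351 mol

n(NaOH) = 0.788 × 890.4/1000 = 0.7016 mol
n(H2SO4) = 47.20 / 98.07 = 0.4813 mol
n/ν for NaOH = 0.7016/2 = 0.3508
n/ν for H2SO4 = 0.4813/1 = 0.4813
Smallest n/ν is NaOH → limiting reagent.
n(Na2SO4) = (1/2) × 0.7016 = 0.3508 mol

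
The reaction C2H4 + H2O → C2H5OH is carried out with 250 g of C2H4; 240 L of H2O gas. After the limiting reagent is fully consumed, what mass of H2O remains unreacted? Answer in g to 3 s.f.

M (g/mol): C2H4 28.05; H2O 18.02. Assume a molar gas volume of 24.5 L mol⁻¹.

n(C2H4) = 250.0 / 28.05 = 8.913 mol
n(H2O) = 240.0 / 24.5 = 9.796 mol
n/ν → C2H4: 8.913, H2O: 9.796; C2H4 is limiting.
H2O consumed = (1/1) × 8.913 = 8.913 mol
H2O remaining = 9.796 − 8.913 = 0.8830 mol
mass = 0.8830 × 18.02 = 15.91 g

15.9 g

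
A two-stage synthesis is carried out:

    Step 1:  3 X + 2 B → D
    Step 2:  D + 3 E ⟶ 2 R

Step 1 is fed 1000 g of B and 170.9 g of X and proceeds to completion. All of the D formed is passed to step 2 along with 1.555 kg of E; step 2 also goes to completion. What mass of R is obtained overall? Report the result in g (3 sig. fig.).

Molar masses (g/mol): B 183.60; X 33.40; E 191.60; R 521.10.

Step 1:
n(B) = 1000 / 183.60 = 5.447 mol
n(X) = 170.9 / 33.40 = 5.117 mol
n/ν for B = 5.447/2 = 2.724
n/ν for X = 5.117/3 = 1.706
Smallest n/ν is X → limiting reagent.
n(D) produced = (1/3) × 5.117 = 1.706 mol
Step 2:
n(D) available = 1.706 mol
n(E) = 1.555×1000 / 191.60 = 8.116 mol
n/ν for D = 1.706/1 = 1.706
n/ν for E = 8.116/3 = 2.705
Smallest n/ν is D → limiting reagent.
n(R) = (2/1) × 1.706 = 3.412 mol
mass = 3.412 × 521.10 = 1778 g

1780 g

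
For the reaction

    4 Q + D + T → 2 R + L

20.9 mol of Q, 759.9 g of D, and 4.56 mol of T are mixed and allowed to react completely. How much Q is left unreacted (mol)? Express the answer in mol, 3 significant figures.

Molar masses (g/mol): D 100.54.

n(Q) = 20.90 mol
n(D) = 759.9 / 100.54 = 7.558 mol
n(T) = 4.560 mol
n/ν for Q = 20.90/4 = 5.225
n/ν for D = 7.558/1 = 7.558
n/ν for T = 4.560/1 = 4.560
Smallest n/ν is T → limiting reagent.
Q consumed = (4/1) × 4.560 = 18.24 mol
Q remaining = 20.90 − 18.24 = 2.660 mol

2.66 mol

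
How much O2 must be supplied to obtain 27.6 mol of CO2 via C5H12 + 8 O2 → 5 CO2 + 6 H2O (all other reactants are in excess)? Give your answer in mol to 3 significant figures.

44.2 mol

n(CO2) = 27.60 mol
n(O2) = (8/5) × 27.60 = 44.16 mol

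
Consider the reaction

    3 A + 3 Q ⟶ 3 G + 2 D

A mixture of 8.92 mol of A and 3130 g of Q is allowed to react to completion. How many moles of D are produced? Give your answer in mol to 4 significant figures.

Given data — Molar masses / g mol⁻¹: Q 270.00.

5.947 mol

n(A) = 8.920 mol
n(Q) = 3130 / 270.00 = 11.59 mol
n/ν for A = 8.920/3 = 2.973
n/ν for Q = 11.59/3 = 3.863
Smallest n/ν is A → limiting reagent.
n(D) = (2/3) × 8.920 = 5.947 mol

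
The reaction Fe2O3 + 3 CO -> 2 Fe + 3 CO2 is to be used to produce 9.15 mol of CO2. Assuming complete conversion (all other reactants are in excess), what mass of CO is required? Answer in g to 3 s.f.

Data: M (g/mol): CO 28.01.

256 g

n(CO2) = 9.150 mol
n(CO) = (3/3) × 9.150 = 9.150 mol
mass = 9.150 × 28.01 = 256.3 g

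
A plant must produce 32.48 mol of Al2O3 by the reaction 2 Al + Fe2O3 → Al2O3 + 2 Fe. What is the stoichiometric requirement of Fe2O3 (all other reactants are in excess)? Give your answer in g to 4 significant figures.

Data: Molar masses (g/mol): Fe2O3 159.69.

n(Al2O3) = 32.48 mol
n(Fe2O3) = (1/1) × 32.48 = 32.48 mol
mass = 32.48 × 159.69 = 5187 g

5187 g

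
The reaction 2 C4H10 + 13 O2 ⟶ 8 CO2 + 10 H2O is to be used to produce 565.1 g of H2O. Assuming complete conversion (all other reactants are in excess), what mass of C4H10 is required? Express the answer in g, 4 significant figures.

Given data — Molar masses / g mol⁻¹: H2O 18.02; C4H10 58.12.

n(H2O) = 565.1 / 18.02 = 31.36 mol
n(C4H10) = (2/10) × 31.36 = 6.272 mol
mass = 6.272 × 58.12 = 364.5 g

364.5 g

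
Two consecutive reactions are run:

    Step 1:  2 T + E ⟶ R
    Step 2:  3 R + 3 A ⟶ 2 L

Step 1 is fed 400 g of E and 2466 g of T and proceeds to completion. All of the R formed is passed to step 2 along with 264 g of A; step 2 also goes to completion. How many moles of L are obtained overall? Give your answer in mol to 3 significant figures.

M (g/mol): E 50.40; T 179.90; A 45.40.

Step 1:
n(E) = 400.0 / 50.40 = 7.937 mol
n(T) = 2466 / 179.90 = 13.71 mol
n/ν for E = 7.937/1 = 7.937
n/ν for T = 13.71/2 = 6.855
Smallest n/ν is T → limiting reagent.
n(R) produced = (1/2) × 13.71 = 6.855 mol
Step 2:
n(R) available = 6.855 mol
n(A) = 264.0 / 45.40 = 5.815 mol
n/ν for R = 6.855/3 = 2.285
n/ν for A = 5.815/3 = 1.938
Smallest n/ν is A → limiting reagent.
n(L) = (2/3) × 5.815 = 3.877 mol

3.88 mol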